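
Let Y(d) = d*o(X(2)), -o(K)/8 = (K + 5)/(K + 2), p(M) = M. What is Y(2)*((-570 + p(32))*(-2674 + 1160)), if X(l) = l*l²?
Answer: -84711328/5 ≈ -1.6942e+7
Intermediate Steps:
X(l) = l³
o(K) = -8*(5 + K)/(2 + K) (o(K) = -8*(K + 5)/(K + 2) = -8*(5 + K)/(2 + K))
Y(d) = -52*d/5 (Y(d) = d*(8*(-5 - 1*2³)/(2 + 2³)) = d*(8*(-5 - 1*8)/(2 + 8)) = d*(8*(-5 - 8)/10) = d*(8*(⅒)*(-13)) = d*(-52/5) = -52*d/5)
Y(2)*((-570 + p(32))*(-2674 + 1160)) = (-52/5*2)*((-570 + 32)*(-2674 + 1160)) = -(-55952)*(-1514)/5 = -104/5*814532 = -84711328/5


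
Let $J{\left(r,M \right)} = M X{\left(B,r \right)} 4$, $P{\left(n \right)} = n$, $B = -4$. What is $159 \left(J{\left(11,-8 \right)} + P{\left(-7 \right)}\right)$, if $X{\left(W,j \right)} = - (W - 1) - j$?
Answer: $29415$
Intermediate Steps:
$X{\left(W,j \right)} = 1 - W - j$ ($X{\left(W,j \right)} = - (W - 1) - j = - (-1 + W) - j = \left(1 - W\right) - j = 1 - W - j$)
$J{\left(r,M \right)} = 4 M \left(5 - r\right)$ ($J{\left(r,M \right)} = M \left(1 - -4 - r\right) 4 = M \left(1 + 4 - r\right) 4 = M \left(5 - r\right) 4 = 4 M \left(5 - r\right)$)
$159 \left(J{\left(11,-8 \right)} + P{\left(-7 \right)}\right) = 159 \left(4 \left(-8\right) \left(5 - 11\right) - 7\right) = 159 \left(4 \left(-8\right) \left(-6\right) - 7\right) = 159 \left(192 - 7\right) = 159 \cdot 185 = 29415$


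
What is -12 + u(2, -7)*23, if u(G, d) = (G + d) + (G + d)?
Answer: -242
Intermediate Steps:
u(G, d) = 2*G + 2*d
-12 + u(2, -7)*23 = -12 + (2*2 + 2*(-7))*23 = -12 + (4 - 14)*23 = -12 - 10*23 = -12 - 230 = -242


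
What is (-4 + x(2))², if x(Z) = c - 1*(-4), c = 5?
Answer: 25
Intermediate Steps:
x(Z) = 9 (x(Z) = 5 - 1*(-4) = 5 + 4 = 9)
(-4 + x(2))² = (-4 + 9)² = 5² = 25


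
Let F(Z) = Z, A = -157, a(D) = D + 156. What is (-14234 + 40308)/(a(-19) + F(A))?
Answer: -13037/10 ≈ -1303.7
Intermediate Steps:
a(D) = 156 + D
(-14234 + 40308)/(a(-19) + F(A)) = (-14234 + 40308)/((156 - 19) - 157) = 26074/(137 - 157) = 26074/(-20) = 26074*(-1/20) = -13037/10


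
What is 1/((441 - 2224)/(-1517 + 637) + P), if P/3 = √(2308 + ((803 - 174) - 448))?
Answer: -1569040/17344155311 + 2323200*√2489/17344155311 ≈ 0.0065921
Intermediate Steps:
P = 3*√2489 (P = 3*√(2308 + ((803 - 174) - 448)) = 3*√(2308 + (629 - 448)) = 3*√(2308 + 181) = 3*√2489 ≈ 149.67)
1/((441 - 2224)/(-1517 + 637) + P) = 1/((441 - 2224)/(-1517 + 637) + 3*√2489) = 1/(-1783/(-880) + 3*√2489) = 1/(-1783*(-1/880) + 3*√2489) = 1/(1783/880 + 3*√2489)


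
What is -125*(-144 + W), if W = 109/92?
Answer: 1642375/92 ≈ 17852.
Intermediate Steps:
W = 109/92 (W = 109*(1/92) = 109/92 ≈ 1.1848)
-125*(-144 + W) = -125*(-144 + 109/92) = -125*(-13139/92) = 1642375/92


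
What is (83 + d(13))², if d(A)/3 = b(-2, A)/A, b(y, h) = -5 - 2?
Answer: 1119364/169 ≈ 6623.5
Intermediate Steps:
b(y, h) = -7
d(A) = -21/A (d(A) = 3*(-7/A) = -21/A)
(83 + d(13))² = (83 - 21/13)² = (1058/13)² = 1119364/169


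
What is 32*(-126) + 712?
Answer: -3320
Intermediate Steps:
32*(-126) + 712 = -4032 + 712 = -3320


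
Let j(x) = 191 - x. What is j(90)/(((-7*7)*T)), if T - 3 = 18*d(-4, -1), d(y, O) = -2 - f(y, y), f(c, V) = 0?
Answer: 101/1617 ≈ 0.062461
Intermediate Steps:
d(y, O) = -2 (d(y, O) = -2 - 1*0 = -2 + 0 = -2)
T = -33 (T = 3 + 18*(-2) = 3 - 36 = -33)
j(90)/(((-7*7)*T)) = (191 - 1*90)/((-7*7*(-33))) = (191 - 90)/((-49*(-33))) = 101/1617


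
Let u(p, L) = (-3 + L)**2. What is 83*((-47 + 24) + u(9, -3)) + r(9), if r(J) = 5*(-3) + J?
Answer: 1073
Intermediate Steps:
r(J) = -15 + J
83*((-47 + 24) + u(9, -3)) + r(9) = 83*((-47 + 24) + (-3 - 3)**2) + (-15 + 9) = 83*(-23 + (-6)**2) - 6 = 83*(-23 + 36) - 6 = 83*13 - 6 = 1079 - 6 = 1073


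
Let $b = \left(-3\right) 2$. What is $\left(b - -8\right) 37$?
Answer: $74$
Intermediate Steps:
$b = -6$
$\left(b - -8\right) 37 = \left(-6 - -8\right) 37 = \left(-6 + \left(-17 + 25\right)\right) 37 = \left(-6 + 8\right) 37 = 2 \cdot 37 = 74$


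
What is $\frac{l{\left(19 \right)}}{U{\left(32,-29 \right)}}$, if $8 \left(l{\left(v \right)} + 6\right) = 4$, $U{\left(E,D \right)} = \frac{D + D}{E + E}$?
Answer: $\frac{176}{29} \approx 6.069$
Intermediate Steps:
$U{\left(E,D \right)} = \frac{D}{E}$ ($U{\left(E,D \right)} = \frac{2 D}{2 E} = 2 D \frac{1}{2 E} = \frac{D}{E}$)
$l{\left(v \right)} = - \frac{11}{2}$ ($l{\left(v \right)} = -6 + \frac{1}{8} \cdot 4 = -6 + \frac{1}{2} = - \frac{11}{2}$)
$\frac{l{\left(19 \right)}}{U{\left(32,-29 \right)}} = - \frac{11}{2 \left(- \frac{29}{32}\right)} = \left(- \frac{11}{2}\right) \left(- \frac{32}{29}\right) = \frac{176}{29}$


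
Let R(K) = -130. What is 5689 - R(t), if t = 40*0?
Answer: 5819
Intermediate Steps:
t = 0
5689 - R(t) = 5689 - 1*(-130) = 5689 + 130 = 5819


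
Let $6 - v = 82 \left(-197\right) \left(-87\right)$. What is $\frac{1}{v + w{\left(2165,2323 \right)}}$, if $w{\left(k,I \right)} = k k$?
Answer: $\frac{1}{3281833} \approx 3.0471 \cdot 10^{-7}$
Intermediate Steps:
$w{\left(k,I \right)} = k^{2}$
$v = -1405392$ ($v = 6 - 82 \left(-197\right) \left(-87\right) = 6 - \left(-16154\right) \left(-87\right) = 6 - 1405398 = -1405392$)
$\frac{1}{v + w{\left(2165,2323 \right)}} = \frac{1}{-1405392 + 2165^{2}} = \frac{1}{-1405392 + 4687225} = \frac{1}{3281833}$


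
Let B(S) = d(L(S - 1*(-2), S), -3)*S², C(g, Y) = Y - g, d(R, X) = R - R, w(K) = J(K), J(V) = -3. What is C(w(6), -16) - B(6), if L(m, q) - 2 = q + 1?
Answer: -13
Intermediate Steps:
L(m, q) = 3 + q (L(m, q) = 2 + (q + 1) = 2 + (1 + q) = 3 + q)
w(K) = -3
d(R, X) = 0
B(S) = 0 (B(S) = 0*S² = 0)
C(w(6), -16) - B(6) = (-16 - 1*(-3)) - 1*0 = (-16 + 3) + 0 = -13 + 0 = -13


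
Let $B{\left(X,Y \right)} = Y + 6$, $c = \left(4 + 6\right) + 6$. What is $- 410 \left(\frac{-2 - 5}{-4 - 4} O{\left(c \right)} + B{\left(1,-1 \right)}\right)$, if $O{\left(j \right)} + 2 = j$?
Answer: $- \frac{14145}{2} \approx -7072.5$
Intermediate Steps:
$c = 16$ ($c = 10 + 6 = 16$)
$B{\left(X,Y \right)} = 6 + Y$
$O{\left(j \right)} = -2 + j$
$- 410 \left(\frac{-2 - 5}{-4 - 4} O{\left(c \right)} + B{\left(1,-1 \right)}\right) = - 410 \left(\frac{-2 - 5}{-4 - 4} \left(-2 + 16\right) + \left(6 - 1\right)\right) = - 410 \left(- \frac{7}{-8} \cdot 14 + 5\right) = - 410 \left(\left(-7\right) \left(- \frac{1}{8}\right) 14 + 5\right) = - 410 \left(\frac{7}{8} \cdot 14 + 5\right) = - 410 \left(\frac{49}{4} + 5\right) = \left(-410\right) \frac{69}{4} = - \frac{14145}{2}$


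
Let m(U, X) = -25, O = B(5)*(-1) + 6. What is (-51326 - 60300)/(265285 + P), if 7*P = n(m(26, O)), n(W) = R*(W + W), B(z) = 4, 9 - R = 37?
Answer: -111626/265485 ≈ -0.42046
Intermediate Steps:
R = -28 (R = 9 - 1*37 = 9 - 37 = -28)
O = 2 (O = 4*(-1) + 6 = -4 + 6 = 2)
n(W) = -56*W (n(W) = -28*(W + W) = -56*W)
P = 200 (P = (-56*(-25))/7 = (⅐)*1400 = 200)
(-51326 - 60300)/(265285 + P) = (-51326 - 60300)/(265285 + 200) = -111626/265485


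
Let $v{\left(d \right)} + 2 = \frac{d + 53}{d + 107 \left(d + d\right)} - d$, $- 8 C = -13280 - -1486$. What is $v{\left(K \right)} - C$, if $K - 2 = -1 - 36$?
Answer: $- \frac{43381697}{30100} \approx -1441.3$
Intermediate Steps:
$C = \frac{5897}{4}$ ($C = - \frac{-13280 - -1486}{8} = - \frac{-13280 + 1486}{8} = \left(- \frac{1}{8}\right) \left(-11794\right) = \frac{5897}{4} \approx 1474.3$)
$K = -35$ ($K = 2 - 37 = -35$)
$v{\left(d \right)} = -2 - d + \frac{53 + d}{215 d}$ ($v{\left(d \right)} = -2 - \left(d - \frac{d + 53}{d + 107 \left(d + d\right)}\right) = -2 - \left(d - \frac{53 + d}{d + 107 \cdot 2 d}\right) = -2 - \left(d - \frac{53 + d}{d + 214 d}\right) = -2 - \left(d - \frac{53 + d}{215 d}\right) = -2 - d + \frac{53 + d}{215 d}$)
$v{\left(K \right)} - C = \left(- \frac{429}{215} - -35 + \frac{53}{215 \left(-35\right)}\right) - \frac{5897}{4} = \left(- \frac{429}{215} + 35 + \frac{53}{215} \left(- \frac{1}{35}\right)\right) - \frac{5897}{4} = \left(- \frac{429}{215} + 35 - \frac{53}{7525}\right) - \frac{5897}{4} = \frac{248307}{7525} - \frac{5897}{4} = - \frac{43381697}{30100}$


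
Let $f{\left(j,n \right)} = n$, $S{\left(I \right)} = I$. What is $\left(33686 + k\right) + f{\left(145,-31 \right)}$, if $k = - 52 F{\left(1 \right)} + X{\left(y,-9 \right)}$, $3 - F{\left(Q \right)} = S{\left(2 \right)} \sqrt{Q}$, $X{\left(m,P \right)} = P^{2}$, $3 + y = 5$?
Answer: $33684$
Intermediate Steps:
$y = 2$ ($y = -3 + 5 = 2$)
$F{\left(Q \right)} = 3 - 2 \sqrt{Q}$
$k = 29$ ($k = - 52 \left(3 - 2 \sqrt{1}\right) + \left(-9\right)^{2} = - 52 \left(3 - 2\right) + 81 = \left(-52\right) 1 + 81 = -52 + 81 = 29$)
$\left(33686 + k\right) + f{\left(145,-31 \right)} = \left(33686 + 29\right) - 31 = 33715 - 31 = 33684$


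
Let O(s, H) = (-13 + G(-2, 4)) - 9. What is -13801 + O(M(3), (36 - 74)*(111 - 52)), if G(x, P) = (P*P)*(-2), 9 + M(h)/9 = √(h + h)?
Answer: -13855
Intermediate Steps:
M(h) = -81 + 9*√2*√h (M(h) = -81 + 9*√(h + h) = -81 + 9*√(2*h) = -81 + 9*(√2*√h) = -81 + 9*√2*√h)
G(x, P) = -2*P² (G(x, P) = P²*(-2) = -2*P²)
O(s, H) = -54 (O(s, H) = (-13 - 2*4²) - 9 = (-13 - 2*16) - 9 = (-13 - 32) - 9 = -45 - 9 = -54)
-13801 + O(M(3), (36 - 74)*(111 - 52)) = -13801 - 54 = -13855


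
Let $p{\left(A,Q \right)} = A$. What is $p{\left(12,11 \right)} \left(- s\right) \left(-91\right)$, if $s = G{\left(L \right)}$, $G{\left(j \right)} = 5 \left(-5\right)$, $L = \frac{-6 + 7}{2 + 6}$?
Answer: $-27300$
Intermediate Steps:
$L = \frac{1}{8}$ ($L = 1 \cdot \frac{1}{8} = \frac{1}{8} \approx 0.125$)
$G{\left(j \right)} = -25$
$s = -25$
$p{\left(12,11 \right)} \left(- s\right) \left(-91\right) = 12 \left(\left(-1\right) \left(-25\right)\right) \left(-91\right) = 12 \cdot 25 \left(-91\right) = 300 \left(-91\right) = -27300$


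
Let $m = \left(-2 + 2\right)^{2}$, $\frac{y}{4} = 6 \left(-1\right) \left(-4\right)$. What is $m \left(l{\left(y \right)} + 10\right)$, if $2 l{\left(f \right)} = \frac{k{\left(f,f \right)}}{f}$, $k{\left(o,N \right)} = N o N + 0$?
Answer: $0$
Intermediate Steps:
$y = 96$ ($y = 4 \cdot 6 \left(-1\right) \left(-4\right) = 4 \left(\left(-6\right) \left(-4\right)\right) = 4 \cdot 24 = 96$)
$k{\left(o,N \right)} = o N^{2}$ ($k{\left(o,N \right)} = o N^{2} + 0 = o N^{2}$)
$m = 0$ ($m = 0^{2} = 0$)
$l{\left(f \right)} = \frac{f^{2}}{2}$ ($l{\left(f \right)} = \frac{f f^{2} \frac{1}{f}}{2} = \frac{f^{3} \frac{1}{f}}{2} = \frac{f^{2}}{2}$)
$m \left(l{\left(y \right)} + 10\right) = 0 \left(\frac{96^{2}}{2} + 10\right) = 0 \left(\frac{1}{2} \cdot 9216 + 10\right) = 0 \left(4608 + 10\right) = 0 \cdot 4618 = 0$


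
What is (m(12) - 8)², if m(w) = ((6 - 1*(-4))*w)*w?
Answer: 2050624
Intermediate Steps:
m(w) = 10*w² (m(w) = ((6 + 4)*w)*w = (10*w)*w = 10*w²)
(m(12) - 8)² = (10*12² - 8)² = (10*144 - 8)² = (1440 - 8)² = 1432² = 2050624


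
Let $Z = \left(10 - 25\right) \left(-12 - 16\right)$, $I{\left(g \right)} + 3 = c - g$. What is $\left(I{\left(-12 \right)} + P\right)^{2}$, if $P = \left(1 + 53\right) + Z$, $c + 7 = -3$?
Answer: $223729$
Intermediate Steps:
$c = -10$ ($c = -7 - 3 = -10$)
$I{\left(g \right)} = -13 - g$ ($I{\left(g \right)} = -3 - \left(10 + g\right) = -13 - g$)
$Z = 420$ ($Z = \left(-15\right) \left(-28\right) = 420$)
$P = 474$ ($P = \left(1 + 53\right) + 420 = 54 + 420 = 474$)
$\left(I{\left(-12 \right)} + P\right)^{2} = \left(\left(-13 - -12\right) + 474\right)^{2} = \left(\left(-13 + 12\right) + 474\right)^{2} = \left(-1 + 474\right)^{2} = 473^{2} = 223729$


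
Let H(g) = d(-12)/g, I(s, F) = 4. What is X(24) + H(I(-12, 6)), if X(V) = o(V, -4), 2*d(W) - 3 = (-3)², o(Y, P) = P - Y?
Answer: -53/2 ≈ -26.500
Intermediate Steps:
d(W) = 6 (d(W) = 3/2 + (½)*(-3)² = 3/2 + (½)*9 = 3/2 + 9/2 = 6)
X(V) = -4 - V
H(g) = 6/g
X(24) + H(I(-12, 6)) = (-4 - 1*24) + 6/4 = (-4 - 24) + 6*(¼) = -28 + 3/2 = -53/2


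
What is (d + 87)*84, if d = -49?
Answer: 3192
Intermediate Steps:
(d + 87)*84 = (-49 + 87)*84 = 38*84 = 3192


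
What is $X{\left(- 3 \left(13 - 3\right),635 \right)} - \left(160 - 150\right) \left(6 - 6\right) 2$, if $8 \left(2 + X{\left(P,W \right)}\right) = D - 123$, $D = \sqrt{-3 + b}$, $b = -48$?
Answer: $- \frac{139}{8} + \frac{i \sqrt{51}}{8} \approx -17.375 + 0.89268 i$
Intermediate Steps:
$D = i \sqrt{51}$ ($D = \sqrt{-3 - 48} = \sqrt{-51} = i \sqrt{51} \approx 7.1414 i$)
$X{\left(P,W \right)} = - \frac{139}{8} + \frac{i \sqrt{51}}{8}$ ($X{\left(P,W \right)} = -2 + \frac{i \sqrt{51} - 123}{8} = -2 + \frac{-123 + i \sqrt{51}}{8} = -2 - \left(\frac{123}{8} - \frac{i \sqrt{51}}{8}\right) = - \frac{139}{8} + \frac{i \sqrt{51}}{8}$)
$X{\left(- 3 \left(13 - 3\right),635 \right)} - \left(160 - 150\right) \left(6 - 6\right) 2 = \left(- \frac{139}{8} + \frac{i \sqrt{51}}{8}\right) - \left(160 - 150\right) \left(6 - 6\right) 2 = \left(- \frac{139}{8} + \frac{i \sqrt{51}}{8}\right) - 10 \cdot 0 \cdot 2 = \left(- \frac{139}{8} + \frac{i \sqrt{51}}{8}\right) - 10 \cdot 0 = \left(- \frac{139}{8} + \frac{i \sqrt{51}}{8}\right) - 0 = \left(- \frac{139}{8} + \frac{i \sqrt{51}}{8}\right) + 0 = - \frac{139}{8} + \frac{i \sqrt{51}}{8}$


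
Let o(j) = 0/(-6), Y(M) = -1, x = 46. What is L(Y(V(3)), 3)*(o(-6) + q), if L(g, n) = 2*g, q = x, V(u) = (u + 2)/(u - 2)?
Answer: -92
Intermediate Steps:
V(u) = (2 + u)/(-2 + u)
q = 46
o(j) = 0 (o(j) = 0*(-1/6) = 0)
L(Y(V(3)), 3)*(o(-6) + q) = (2*(-1))*(0 + 46) = -2*46 = -92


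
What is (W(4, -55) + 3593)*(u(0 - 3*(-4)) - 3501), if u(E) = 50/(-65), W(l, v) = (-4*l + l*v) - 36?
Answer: -151181883/13 ≈ -1.1629e+7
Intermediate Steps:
W(l, v) = -36 - 4*l + l*v
u(E) = -10/13 (u(E) = 50*(-1/65) = -10/13)
(W(4, -55) + 3593)*(u(0 - 3*(-4)) - 3501) = ((-36 - 4*4 + 4*(-55)) + 3593)*(-10/13 - 3501) = ((-36 - 16 - 220) + 3593)*(-45523/13) = (-272 + 3593)*(-45523/13) = 3321*(-45523/13) = -151181883/13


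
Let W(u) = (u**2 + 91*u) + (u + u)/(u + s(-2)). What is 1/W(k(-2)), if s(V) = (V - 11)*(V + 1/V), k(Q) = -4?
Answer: -57/19852 ≈ -0.0028712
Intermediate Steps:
s(V) = (-11 + V)*(V + 1/V)
W(u) = u**2 + 91*u + 2*u/(65/2 + u) (W(u) = (u**2 + 91*u) + (u + u)/(u + (1 + (-2)**2 - 11*(-2) - 11/(-2))) = (u**2 + 91*u) + (2*u)/(u + (1 + 4 + 22 - 11*(-1/2))) = (u**2 + 91*u) + (2*u)/(u + (1 + 4 + 22 + 11/2)) = (u**2 + 91*u) + (2*u)/(u + 65/2) = (u**2 + 91*u) + (2*u)/(65/2 + u) = (u**2 + 91*u) + 2*u/(65/2 + u) = u**2 + 91*u + 2*u/(65/2 + u))
1/W(k(-2)) = 1/(-4*(5919 + 2*(-4)**2 + 247*(-4))/(65 + 2*(-4))) = 1/(-4*(5919 + 2*16 - 988)/(65 - 8)) = 1/(-4*(5919 + 32 - 988)/57) = 1/(-4*1/57*4963) = 1/(-19852/57) = -57/19852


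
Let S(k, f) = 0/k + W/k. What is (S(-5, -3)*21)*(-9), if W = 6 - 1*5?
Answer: 189/5 ≈ 37.800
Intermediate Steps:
W = 1 (W = 6 - 5 = 1)
S(k, f) = 1/k (S(k, f) = 0/k + 1/k = 0 + 1/k = 1/k)
(S(-5, -3)*21)*(-9) = (21/(-5))*(-9) = -1/5*21*(-9) = -21/5*(-9) = 189/5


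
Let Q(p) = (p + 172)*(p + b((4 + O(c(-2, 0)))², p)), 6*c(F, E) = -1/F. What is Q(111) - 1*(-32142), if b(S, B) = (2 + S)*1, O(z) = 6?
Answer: 92421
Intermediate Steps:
c(F, E) = -1/(6*F) (c(F, E) = (-1/F)/6 = -1/(6*F))
b(S, B) = 2 + S
Q(p) = (102 + p)*(172 + p) (Q(p) = (p + 172)*(p + (2 + (4 + 6)²)) = (172 + p)*(p + (2 + 10²)) = (172 + p)*(p + (2 + 100)) = (172 + p)*(p + 102) = (172 + p)*(102 + p) = (102 + p)*(172 + p))
Q(111) - 1*(-32142) = (17544 + 111² + 274*111) - 1*(-32142) = (17544 + 12321 + 30414) + 32142 = 60279 + 32142 = 92421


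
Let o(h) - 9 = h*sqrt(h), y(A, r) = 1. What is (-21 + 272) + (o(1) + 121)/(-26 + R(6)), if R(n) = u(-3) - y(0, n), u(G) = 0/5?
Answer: 6646/27 ≈ 246.15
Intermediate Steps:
u(G) = 0 (u(G) = 0*(1/5) = 0)
o(h) = 9 + h**(3/2) (o(h) = 9 + h*sqrt(h) = 9 + h**(3/2))
R(n) = -1 (R(n) = 0 - 1*1 = 0 - 1 = -1)
(-21 + 272) + (o(1) + 121)/(-26 + R(6)) = (-21 + 272) + ((9 + 1**(3/2)) + 121)/(-26 - 1) = 251 + ((9 + 1) + 121)/(-27) = 251 + (10 + 121)*(-1/27) = 251 + 131*(-1/27) = 251 - 131/27 = 6646/27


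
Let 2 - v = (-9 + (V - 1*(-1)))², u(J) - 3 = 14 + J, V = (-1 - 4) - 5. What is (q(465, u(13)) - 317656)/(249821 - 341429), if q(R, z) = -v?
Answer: 52889/15268 ≈ 3.4640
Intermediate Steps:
V = -10 (V = -5 - 5 = -10)
u(J) = 17 + J (u(J) = 3 + (14 + J) = 17 + J)
v = -322 (v = 2 - (-9 + (-10 - 1*(-1)))² = 2 - (-9 + (-10 + 1))² = 2 - (-9 - 9)² = 2 - 1*(-18)² = 2 - 1*324 = 2 - 324 = -322)
q(R, z) = 322 (q(R, z) = -1*(-322) = 322)
(q(465, u(13)) - 317656)/(249821 - 341429) = (322 - 317656)/(249821 - 341429) = -317334/(-91608) = -317334*(-1/91608) = 52889/15268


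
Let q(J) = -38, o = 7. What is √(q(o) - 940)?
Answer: I*√978 ≈ 31.273*I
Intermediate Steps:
√(q(o) - 940) = √(-38 - 940) = √(-978) = I*√978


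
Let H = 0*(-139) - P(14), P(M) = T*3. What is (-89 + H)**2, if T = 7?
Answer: 12100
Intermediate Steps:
P(M) = 21 (P(M) = 7*3 = 21)
H = -21 (H = 0*(-139) - 1*21 = 0 - 21 = -21)
(-89 + H)**2 = (-89 - 21)**2 = (-110)**2 = 12100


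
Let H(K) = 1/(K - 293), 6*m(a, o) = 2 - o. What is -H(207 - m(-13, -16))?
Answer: 1/89 ≈ 0.011236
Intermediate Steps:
m(a, o) = ⅓ - o/6 (m(a, o) = (2 - o)/6 = ⅓ - o/6)
H(K) = 1/(-293 + K)
-H(207 - m(-13, -16)) = -1/(-293 + (207 - (⅓ - ⅙*(-16)))) = -1/(-293 + (207 - (⅓ + 8/3))) = -1/(-293 + (207 - 1*3)) = -1/(-293 + (207 - 3)) = -1/(-293 + 204) = -1/(-89) = -1*(-1/89) = 1/89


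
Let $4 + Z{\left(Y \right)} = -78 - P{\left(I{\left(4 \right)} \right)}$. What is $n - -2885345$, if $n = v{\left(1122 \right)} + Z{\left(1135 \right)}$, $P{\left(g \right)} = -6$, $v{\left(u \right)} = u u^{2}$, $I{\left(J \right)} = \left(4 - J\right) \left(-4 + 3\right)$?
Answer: $1415353117$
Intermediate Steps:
$I{\left(J \right)} = -4 + J$ ($I{\left(J \right)} = \left(4 - J\right) \left(-1\right) = -4 + J$)
$v{\left(u \right)} = u^{3}$
$Z{\left(Y \right)} = -76$ ($Z{\left(Y \right)} = -4 - 72 = -76$)
$n = 1412467772$ ($n = 1122^{3} - 76 = 1412467848 - 76 = 1412467772$)
$n - -2885345 = 1412467772 - -2885345 = 1412467772 + 2885345 = 1415353117$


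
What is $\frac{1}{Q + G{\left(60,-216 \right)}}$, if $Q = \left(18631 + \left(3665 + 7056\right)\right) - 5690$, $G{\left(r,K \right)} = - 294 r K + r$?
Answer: $\frac{1}{3833962} \approx 2.6083 \cdot 10^{-7}$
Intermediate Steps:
$G{\left(r,K \right)} = r - 294 K r$ ($G{\left(r,K \right)} = - 294 K r + r = r - 294 K r$)
$Q = 23662$ ($Q = \left(18631 + 10721\right) - 5690 = 29352 - 5690 = 23662$)
$\frac{1}{Q + G{\left(60,-216 \right)}} = \frac{1}{23662 + 60 \left(1 - -63504\right)} = \frac{1}{23662 + 60 \left(1 + 63504\right)} = \frac{1}{23662 + 60 \cdot 63505} = \frac{1}{23662 + 3810300} = \frac{1}{3833962}$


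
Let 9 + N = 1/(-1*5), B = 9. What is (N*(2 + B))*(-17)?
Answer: 8602/5 ≈ 1720.4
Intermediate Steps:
N = -46/5 (N = -9 + 1/(-1*5) = -9 + 1/(-5) = -9 - ⅕ = -46/5 ≈ -9.2000)
(N*(2 + B))*(-17) = -46*(2 + 9)/5*(-17) = -46/5*11*(-17) = -506/5*(-17) = 8602/5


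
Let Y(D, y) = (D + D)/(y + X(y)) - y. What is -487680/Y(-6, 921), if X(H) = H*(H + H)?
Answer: 55185966336/104220545 ≈ 529.51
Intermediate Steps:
X(H) = 2*H**2 (X(H) = H*(2*H) = 2*H**2)
Y(D, y) = -y + 2*D/(y + 2*y**2) (Y(D, y) = (D + D)/(y + 2*y**2) - y = (2*D)/(y + 2*y**2) - y = 2*D/(y + 2*y**2) - y = -y + 2*D/(y + 2*y**2))
-487680/Y(-6, 921) = -487680*921*(1 + 2*921)/(-1*921**2 - 2*921**3 + 2*(-6)) = -487680*921*(1 + 1842)/(-1*848241 - 2*781229961 - 12) = -487680*1697403/(-848241 - 1562459922 - 12) = -487680/((1/921)*(1/1843)*(-1563308175)) = -487680/(-521102725/565801) = -487680*(-565801/521102725) = 55185966336/104220545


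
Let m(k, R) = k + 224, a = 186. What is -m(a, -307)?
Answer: -410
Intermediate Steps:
m(k, R) = 224 + k
-m(a, -307) = -(224 + 186) = -1*410 = -410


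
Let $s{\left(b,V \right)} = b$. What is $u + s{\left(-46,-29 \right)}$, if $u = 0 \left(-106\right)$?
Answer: $-46$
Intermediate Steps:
$u = 0$
$u + s{\left(-46,-29 \right)} = 0 - 46 = -46$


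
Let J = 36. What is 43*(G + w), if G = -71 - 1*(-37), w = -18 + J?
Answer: -688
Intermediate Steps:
w = 18 (w = -18 + 36 = 18)
G = -34 (G = -71 + 37 = -34)
43*(G + w) = 43*(-34 + 18) = 43*(-16) = -688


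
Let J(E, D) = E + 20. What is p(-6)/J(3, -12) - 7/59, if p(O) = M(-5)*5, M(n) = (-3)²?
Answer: 2494/1357 ≈ 1.8379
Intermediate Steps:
M(n) = 9
J(E, D) = 20 + E
p(O) = 45 (p(O) = 9*5 = 45)
p(-6)/J(3, -12) - 7/59 = 45/(20 + 3) - 7/59 = 45/23 - 7*1/59 = 45*(1/23) - 7/59 = 45/23 - 7/59 = 2494/1357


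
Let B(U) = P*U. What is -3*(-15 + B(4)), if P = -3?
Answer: 81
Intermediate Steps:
B(U) = -3*U
-3*(-15 + B(4)) = -3*(-15 - 3*4) = -3*(-15 - 12) = -3*(-27) = 81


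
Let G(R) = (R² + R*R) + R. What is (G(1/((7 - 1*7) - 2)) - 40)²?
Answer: 1600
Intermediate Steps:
G(R) = R + 2*R² (G(R) = (R² + R²) + R = 2*R² + R = R + 2*R²)
(G(1/((7 - 1*7) - 2)) - 40)² = ((1 + 2/((7 - 1*7) - 2))/((7 - 1*7) - 2) - 40)² = ((1 + 2/((7 - 7) - 2))/((7 - 7) - 2) - 40)² = ((1 + 2/(0 - 2))/(0 - 2) - 40)² = ((1 + 2/(-2))/(-2) - 40)² = (-(1 + 2*(-½))/2 - 40)² = (-(1 - 1)/2 - 40)² = (-½*0 - 40)² = (0 - 40)² = (-40)² = 1600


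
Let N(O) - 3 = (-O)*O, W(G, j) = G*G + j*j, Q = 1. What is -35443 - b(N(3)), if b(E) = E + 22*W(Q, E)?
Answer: -36251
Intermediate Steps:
W(G, j) = G² + j²
N(O) = 3 - O² (N(O) = 3 + (-O)*O = 3 - O²)
b(E) = 22 + E + 22*E² (b(E) = E + 22*(1² + E²) = E + 22*(1 + E²) = E + (22 + 22*E²) = 22 + E + 22*E²)
-35443 - b(N(3)) = -35443 - (22 + (3 - 1*3²) + 22*(3 - 1*3²)²) = -35443 - (22 + (3 - 1*9) + 22*(3 - 1*9)²) = -35443 - (22 + (3 - 9) + 22*(3 - 9)²) = -35443 - (22 - 6 + 22*(-6)²) = -35443 - (22 - 6 + 22*36) = -35443 - (22 - 6 + 792) = -35443 - 1*808 = -35443 - 808 = -36251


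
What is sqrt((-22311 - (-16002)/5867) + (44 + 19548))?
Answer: I*sqrt(93498688657)/5867 ≈ 52.118*I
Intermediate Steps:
sqrt((-22311 - (-16002)/5867) + (44 + 19548)) = sqrt((-22311 - (-16002)/5867) + 19592) = sqrt((-22311 - 1*(-16002/5867)) + 19592) = sqrt((-22311 + 16002/5867) + 19592) = sqrt(-130882635/5867 + 19592) = sqrt(-15936371/5867) = I*sqrt(93498688657)/5867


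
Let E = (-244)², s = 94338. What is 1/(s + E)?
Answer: 1/153874 ≈ 6.4988e-6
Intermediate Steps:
E = 59536
1/(s + E) = 1/(94338 + 59536) = 1/153874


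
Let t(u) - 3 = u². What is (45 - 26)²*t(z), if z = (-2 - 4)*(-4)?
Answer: 209019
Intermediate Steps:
z = 24 (z = -6*(-4) = 24)
t(u) = 3 + u²
(45 - 26)²*t(z) = (45 - 26)²*(3 + 24²) = 19²*(3 + 576) = 361*579 = 209019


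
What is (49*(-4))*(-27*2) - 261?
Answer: 10323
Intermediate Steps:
(49*(-4))*(-27*2) - 261 = -196*(-54) - 261 = 10584 - 261 = 10323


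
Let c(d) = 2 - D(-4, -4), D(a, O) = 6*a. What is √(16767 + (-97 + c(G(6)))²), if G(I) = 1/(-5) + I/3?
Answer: 4*√1363 ≈ 147.68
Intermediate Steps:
G(I) = -⅕ + I/3 (G(I) = 1*(-⅕) + I*(⅓) = -⅕ + I/3)
c(d) = 26 (c(d) = 2 - 6*(-4) = 2 - 1*(-24) = 2 + 24 = 26)
√(16767 + (-97 + c(G(6)))²) = √(16767 + (-97 + 26)²) = √(16767 + (-71)²) = √(16767 + 5041) = √21808 = 4*√1363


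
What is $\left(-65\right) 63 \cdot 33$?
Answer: $-135135$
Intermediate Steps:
$\left(-65\right) 63 \cdot 33 = \left(-4095\right) 33 = -135135$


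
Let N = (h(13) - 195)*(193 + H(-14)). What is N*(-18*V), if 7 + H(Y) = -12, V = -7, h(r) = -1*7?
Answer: -4428648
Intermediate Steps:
h(r) = -7
H(Y) = -19 (H(Y) = -7 - 12 = -19)
N = -35148 (N = (-7 - 195)*(193 - 19) = -202*174 = -35148)
N*(-18*V) = -(-632664)*(-7) = -35148*126 = -4428648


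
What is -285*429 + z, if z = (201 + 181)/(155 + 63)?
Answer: -13326694/109 ≈ -1.2226e+5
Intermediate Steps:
z = 191/109 (z = 382/218 = 382*(1/218) = 191/109 ≈ 1.7523)
-285*429 + z = -285*429 + 191/109 = -122265 + 191/109 = -13326694/109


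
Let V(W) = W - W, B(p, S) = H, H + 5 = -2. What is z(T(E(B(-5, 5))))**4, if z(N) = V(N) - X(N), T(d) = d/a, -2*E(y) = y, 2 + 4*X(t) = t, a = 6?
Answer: 83521/5308416 ≈ 0.015734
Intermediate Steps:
H = -7 (H = -5 - 2 = -7)
X(t) = -1/2 + t/4
B(p, S) = -7
E(y) = -y/2
V(W) = 0
T(d) = d/6
z(N) = 1/2 - N/4 (z(N) = 0 - (-1/2 + N/4) = 0 + (1/2 - N/4) = 1/2 - N/4)
z(T(E(B(-5, 5))))**4 = (1/2 - (-1/2*(-7))/24)**4 = (1/2 - 7/(24*2))**4 = (1/2 - 1/4*7/12)**4 = (1/2 - 7/48)**4 = (17/48)**4 = 83521/5308416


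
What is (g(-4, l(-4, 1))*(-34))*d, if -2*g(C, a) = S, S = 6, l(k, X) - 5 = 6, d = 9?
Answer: 918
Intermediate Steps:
l(k, X) = 11 (l(k, X) = 5 + 6 = 11)
g(C, a) = -3 (g(C, a) = -1/2*6 = -3)
(g(-4, l(-4, 1))*(-34))*d = -3*(-34)*9 = 102*9 = 918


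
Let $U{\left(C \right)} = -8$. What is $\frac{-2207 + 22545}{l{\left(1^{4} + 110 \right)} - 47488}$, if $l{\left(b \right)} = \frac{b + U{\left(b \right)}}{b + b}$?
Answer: $- \frac{4515036}{10542233} \approx -0.42828$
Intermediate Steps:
$l{\left(b \right)} = \frac{-8 + b}{2 b}$ ($l{\left(b \right)} = \frac{b - 8}{b + b} = \frac{-8 + b}{2 b}$)
$\frac{-2207 + 22545}{l{\left(1^{4} + 110 \right)} - 47488} = \frac{-2207 + 22545}{\frac{-8 + \left(1^{4} + 110\right)}{2 \left(1^{4} + 110\right)} - 47488} = \frac{20338}{\frac{-8 + \left(1 + 110\right)}{2 \left(1 + 110\right)} - 47488} = \frac{20338}{\frac{-8 + 111}{2 \cdot 111} - 47488} = \frac{20338}{\frac{1}{2} \cdot \frac{1}{111} \cdot 103 - 47488} = \frac{20338}{\frac{103}{222} - 47488} = \frac{20338}{- \frac{10542233}{222}} = 20338 \left(- \frac{222}{10542233}\right) = - \frac{4515036}{10542233}$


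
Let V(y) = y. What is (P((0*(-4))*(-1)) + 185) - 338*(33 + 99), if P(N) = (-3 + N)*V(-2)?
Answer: -44425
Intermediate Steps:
P(N) = 6 - 2*N (P(N) = (-3 + N)*(-2) = 6 - 2*N)
(P((0*(-4))*(-1)) + 185) - 338*(33 + 99) = ((6 - 2*0*(-4)*(-1)) + 185) - 338*(33 + 99) = ((6 - 0*(-1)) + 185) - 338*132 = ((6 - 2*0) + 185) - 44616 = ((6 + 0) + 185) - 44616 = (6 + 185) - 44616 = 191 - 44616 = -44425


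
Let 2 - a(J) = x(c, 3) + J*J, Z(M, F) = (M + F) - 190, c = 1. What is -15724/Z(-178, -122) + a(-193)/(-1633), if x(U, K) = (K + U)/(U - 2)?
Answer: 21963181/400085 ≈ 54.896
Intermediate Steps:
x(U, K) = (K + U)/(-2 + U)
Z(M, F) = -190 + F + M (Z(M, F) = (F + M) - 190 = -190 + F + M)
a(J) = 6 - J² (a(J) = 2 - ((3 + 1)/(-2 + 1) + J*J) = 2 - (4/(-1) + J²) = 2 - (-1*4 + J²) = 2 - (-4 + J²) = 2 + (4 - J²) = 6 - J²)
-15724/Z(-178, -122) + a(-193)/(-1633) = -15724/(-190 - 122 - 178) + (6 - 1*(-193)²)/(-1633) = -15724/(-490) + (6 - 1*37249)*(-1/1633) = -15724*(-1/490) + (6 - 37249)*(-1/1633) = 7862/245 - 37243*(-1/1633) = 7862/245 + 37243/1633 = 21963181/400085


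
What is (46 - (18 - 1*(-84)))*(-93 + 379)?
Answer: -16016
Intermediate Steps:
(46 - (18 - 1*(-84)))*(-93 + 379) = (46 - (18 + 84))*286 = (46 - 1*102)*286 = (46 - 102)*286 = -56*286 = -16016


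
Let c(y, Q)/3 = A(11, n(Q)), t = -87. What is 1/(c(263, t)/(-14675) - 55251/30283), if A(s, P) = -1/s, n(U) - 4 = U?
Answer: -40400275/73709106 ≈ -0.54810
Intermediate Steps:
n(U) = 4 + U
c(y, Q) = -3/11 (c(y, Q) = 3*(-1/11) = -3/11)
1/(c(263, t)/(-14675) - 55251/30283) = 1/(-3/11/(-14675) - 55251/30283) = 1/(-3/11*(-1/14675) - 55251*1/30283) = 1/(3/161425 - 55251/30283) = 1/(-73709106/40400275) = -40400275/73709106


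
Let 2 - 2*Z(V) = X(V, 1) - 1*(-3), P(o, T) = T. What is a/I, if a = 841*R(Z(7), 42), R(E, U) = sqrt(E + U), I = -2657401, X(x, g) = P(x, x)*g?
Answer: -841*sqrt(38)/2657401 ≈ -0.0019509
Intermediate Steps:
X(x, g) = g*x (X(x, g) = x*g = g*x)
Z(V) = -1/2 - V/2 (Z(V) = 1 - (1*V - 1*(-3))/2 = 1 - (V + 3)/2 = 1 - (3 + V)/2 = 1 + (-3/2 - V/2) = -1/2 - V/2)
a = 841*sqrt(38) (a = 841*sqrt((-1/2 - 1/2*7) + 42) = 841*sqrt((-1/2 - 7/2) + 42) = 841*sqrt(-4 + 42) = 841*sqrt(38) ≈ 5184.3)
a/I = (841*sqrt(38))/(-2657401) = (841*sqrt(38))*(-1/2657401) = -841*sqrt(38)/2657401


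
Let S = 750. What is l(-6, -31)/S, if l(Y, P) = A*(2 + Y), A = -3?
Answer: 2/125 ≈ 0.016000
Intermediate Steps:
l(Y, P) = -6 - 3*Y (l(Y, P) = -3*(2 + Y) = -6 - 3*Y)
l(-6, -31)/S = (-6 - 3*(-6))/750 = (-6 + 18)*(1/750) = 12*(1/750) = 2/125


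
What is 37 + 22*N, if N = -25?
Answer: -513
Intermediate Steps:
37 + 22*N = 37 + 22*(-25) = 37 - 550 = -513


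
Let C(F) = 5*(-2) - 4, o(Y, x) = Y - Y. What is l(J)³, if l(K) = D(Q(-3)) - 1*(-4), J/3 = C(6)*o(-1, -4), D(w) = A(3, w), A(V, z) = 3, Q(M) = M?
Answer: 343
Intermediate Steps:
o(Y, x) = 0
C(F) = -14 (C(F) = -10 - 4 = -14)
D(w) = 3
J = 0 (J = 3*(-14*0) = 3*0 = 0)
l(K) = 7 (l(K) = 3 - 1*(-4) = 3 + 4 = 7)
l(J)³ = 7³ = 343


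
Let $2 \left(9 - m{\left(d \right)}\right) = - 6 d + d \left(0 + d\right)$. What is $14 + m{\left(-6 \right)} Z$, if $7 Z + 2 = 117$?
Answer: $- \frac{3007}{7} \approx -429.57$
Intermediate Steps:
$Z = \frac{115}{7}$ ($Z = - \frac{2}{7} + \frac{1}{7} \cdot 117 = - \frac{2}{7} + \frac{117}{7} = \frac{115}{7} \approx 16.429$)
$m{\left(d \right)} = 9 + 3 d - \frac{d^{2}}{2}$ ($m{\left(d \right)} = 9 - \frac{- 6 d + d \left(0 + d\right)}{2} = 9 - \frac{- 6 d + d d}{2} = 9 - \frac{- 6 d + d^{2}}{2} = 9 - \frac{d^{2} - 6 d}{2} = 9 - \left(\frac{d^{2}}{2} - 3 d\right) = 9 + 3 d - \frac{d^{2}}{2}$)
$14 + m{\left(-6 \right)} Z = 14 + \left(9 + 3 \left(-6\right) - \frac{\left(-6\right)^{2}}{2}\right) \frac{115}{7} = 14 + \left(9 - 18 - 18\right) \frac{115}{7} = 14 - \frac{3105}{7} = - \frac{3007}{7}$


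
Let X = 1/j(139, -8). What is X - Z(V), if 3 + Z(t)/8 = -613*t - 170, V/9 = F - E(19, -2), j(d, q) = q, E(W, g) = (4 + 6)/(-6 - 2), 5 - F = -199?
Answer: 72482383/8 ≈ 9.0603e+6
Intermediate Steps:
F = 204 (F = 5 - 1*(-199) = 5 + 199 = 204)
E(W, g) = -5/4 (E(W, g) = 10/(-8) = 10*(-1/8) = -5/4)
V = 7389/4 (V = 9*(204 - 1*(-5/4)) = 9*(204 + 5/4) = 9*(821/4) = 7389/4 ≈ 1847.3)
Z(t) = -1384 - 4904*t (Z(t) = -24 + 8*(-613*t - 170) = -24 + 8*(-170 - 613*t) = -24 + (-1360 - 4904*t) = -1384 - 4904*t)
X = -1/8 (X = 1/(-8) = -1/8 ≈ -0.12500)
X - Z(V) = -1/8 - (-1384 - 4904*7389/4) = -1/8 - (-1384 - 9058914) = -1/8 - 1*(-9060298) = -1/8 + 9060298 = 72482383/8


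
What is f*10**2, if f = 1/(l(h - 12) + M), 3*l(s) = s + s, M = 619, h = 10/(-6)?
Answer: 900/5489 ≈ 0.16396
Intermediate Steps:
h = -5/3 (h = 10*(-1/6) = -5/3 ≈ -1.6667)
l(s) = 2*s/3 (l(s) = (s + s)/3 = (2*s)/3 = 2*s/3)
f = 9/5489 (f = 1/(2*(-5/3 - 12)/3 + 619) = 1/((2/3)*(-41/3) + 619) = 1/(-82/9 + 619) = 1/(5489/9) = 9/5489 ≈ 0.0016396)
f*10**2 = (9/5489)*10**2 = (9/5489)*100 = 900/5489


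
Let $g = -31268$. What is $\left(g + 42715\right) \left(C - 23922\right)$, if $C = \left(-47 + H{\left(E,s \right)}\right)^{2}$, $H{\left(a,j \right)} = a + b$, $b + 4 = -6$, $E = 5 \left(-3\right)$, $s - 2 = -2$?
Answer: $-214493886$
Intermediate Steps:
$s = 0$ ($s = 2 - 2 = 0$)
$E = -15$
$b = -10$ ($b = -4 - 6 = -10$)
$H{\left(a,j \right)} = -10 + a$ ($H{\left(a,j \right)} = a - 10 = -10 + a$)
$C = 5184$ ($C = \left(-47 - 25\right)^{2} = \left(-72\right)^{2} = 5184$)
$\left(g + 42715\right) \left(C - 23922\right) = \left(-31268 + 42715\right) \left(5184 - 23922\right) = 11447 \left(-18738\right) = -214493886$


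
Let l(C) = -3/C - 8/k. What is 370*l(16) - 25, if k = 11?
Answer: -31985/88 ≈ -363.47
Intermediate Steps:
l(C) = -8/11 - 3/C (l(C) = -3/C - 8/11 = -8/11 - 3/C)
370*l(16) - 25 = 370*(-8/11 - 3/16) - 25 = 370*(-161/176) - 25 = -29785/88 - 25 = -31985/88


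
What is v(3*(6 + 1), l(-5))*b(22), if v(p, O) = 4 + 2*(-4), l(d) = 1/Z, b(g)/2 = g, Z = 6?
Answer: -176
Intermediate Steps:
b(g) = 2*g
l(d) = ⅙ (l(d) = 1/6 = ⅙)
v(p, O) = -4 (v(p, O) = 4 - 8 = -4)
v(3*(6 + 1), l(-5))*b(22) = -8*22 = -4*44 = -176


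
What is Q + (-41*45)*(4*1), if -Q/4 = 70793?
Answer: -290552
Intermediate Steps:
Q = -283172 (Q = -4*70793 = -283172)
Q + (-41*45)*(4*1) = -283172 + (-41*45)*(4*1) = -283172 - 1845*4 = -283172 - 7380 = -290552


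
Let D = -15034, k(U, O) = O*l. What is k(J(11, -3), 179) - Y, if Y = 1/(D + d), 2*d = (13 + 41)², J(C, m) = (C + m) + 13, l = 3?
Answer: 7290313/13576 ≈ 537.00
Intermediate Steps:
J(C, m) = 13 + C + m
k(U, O) = 3*O (k(U, O) = O*3 = 3*O)
d = 1458 (d = (13 + 41)²/2 = (½)*54² = (½)*2916 = 1458)
Y = -1/13576 (Y = 1/(-15034 + 1458) = 1/(-13576) = -1/13576 ≈ -7.3659e-5)
k(J(11, -3), 179) - Y = 3*179 - 1*(-1/13576) = 537 + 1/13576 = 7290313/13576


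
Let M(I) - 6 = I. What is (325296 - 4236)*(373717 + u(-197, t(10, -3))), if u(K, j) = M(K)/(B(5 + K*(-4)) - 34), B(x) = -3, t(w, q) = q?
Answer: 4439527783200/37 ≈ 1.1999e+11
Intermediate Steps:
M(I) = 6 + I
u(K, j) = -6/37 - K/37 (u(K, j) = (6 + K)/(-3 - 34) = (6 + K)/(-37) = (6 + K)*(-1/37) = -6/37 - K/37)
(325296 - 4236)*(373717 + u(-197, t(10, -3))) = (325296 - 4236)*(373717 + (-6/37 - 1/37*(-197))) = 321060*(373717 + (-6/37 + 197/37)) = 321060*(373717 + 191/37) = 321060*(13827720/37) = 4439527783200/37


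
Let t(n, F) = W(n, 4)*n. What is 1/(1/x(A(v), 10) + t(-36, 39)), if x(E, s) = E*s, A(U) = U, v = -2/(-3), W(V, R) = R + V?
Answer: 20/23043 ≈ 0.00086794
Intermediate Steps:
t(n, F) = n*(4 + n) (t(n, F) = (4 + n)*n = n*(4 + n))
v = 2/3 (v = -2*(-1/3) = 2/3 ≈ 0.66667)
1/(1/x(A(v), 10) + t(-36, 39)) = 1/(1/((2/3)*10) - 36*(4 - 36)) = 1/(1/(20/3) - 36*(-32)) = 1/(3/20 + 1152) = 1/(23043/20) = 20/23043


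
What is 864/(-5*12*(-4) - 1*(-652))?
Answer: 216/223 ≈ 0.96861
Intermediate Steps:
864/(-5*12*(-4) - 1*(-652)) = 864/(-60*(-4) + 652) = 864/(240 + 652) = 864/892 = 864*(1/892) = 216/223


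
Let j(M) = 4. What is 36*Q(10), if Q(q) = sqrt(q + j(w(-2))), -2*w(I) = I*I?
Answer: 36*sqrt(14) ≈ 134.70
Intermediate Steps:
w(I) = -I**2/2 (w(I) = -I*I/2 = -I**2/2)
Q(q) = sqrt(4 + q) (Q(q) = sqrt(q + 4) = sqrt(4 + q))
36*Q(10) = 36*sqrt(4 + 10) = 36*sqrt(14)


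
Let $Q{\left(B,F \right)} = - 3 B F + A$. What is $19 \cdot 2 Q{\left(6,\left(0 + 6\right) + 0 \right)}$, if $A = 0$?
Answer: $-4104$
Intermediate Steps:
$Q{\left(B,F \right)} = - 3 B F$ ($Q{\left(B,F \right)} = - 3 B F + 0 = - 3 B F$)
$19 \cdot 2 Q{\left(6,\left(0 + 6\right) + 0 \right)} = 19 \cdot 2 \left(\left(-3\right) 6 \left(\left(0 + 6\right) + 0\right)\right) = 38 \left(\left(-3\right) 6 \left(6 + 0\right)\right) = 38 \left(\left(-3\right) 6 \cdot 6\right) = 38 \left(-108\right) = -4104$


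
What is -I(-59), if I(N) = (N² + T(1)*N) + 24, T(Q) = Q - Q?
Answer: -3505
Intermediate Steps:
T(Q) = 0
I(N) = 24 + N² (I(N) = (N² + 0*N) + 24 = (N² + 0) + 24 = N² + 24 = 24 + N²)
-I(-59) = -(24 + (-59)²) = -(24 + 3481) = -1*3505 = -3505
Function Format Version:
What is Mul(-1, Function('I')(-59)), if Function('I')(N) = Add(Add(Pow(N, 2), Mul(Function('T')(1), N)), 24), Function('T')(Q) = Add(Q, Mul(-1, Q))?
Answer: -3505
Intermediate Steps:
Function('T')(Q) = 0
Function('I')(N) = Add(24, Pow(N, 2)) (Function('I')(N) = Add(Add(Pow(N, 2), Mul(0, N)), 24) = Add(Add(Pow(N, 2), 0), 24) = Add(Pow(N, 2), 24) = Add(24, Pow(N, 2)))
Mul(-1, Function('I')(-59)) = Mul(-1, Add(24, Pow(-59, 2))) = Mul(-1, Add(24, 3481)) = Mul(-1, 3505) = -3505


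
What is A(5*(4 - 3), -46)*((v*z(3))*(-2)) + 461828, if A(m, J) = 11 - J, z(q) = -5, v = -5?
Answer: 458978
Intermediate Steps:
A(5*(4 - 3), -46)*((v*z(3))*(-2)) + 461828 = (11 - 1*(-46))*(-5*(-5)*(-2)) + 461828 = (11 + 46)*(25*(-2)) + 461828 = 57*(-50) + 461828 = -2850 + 461828 = 458978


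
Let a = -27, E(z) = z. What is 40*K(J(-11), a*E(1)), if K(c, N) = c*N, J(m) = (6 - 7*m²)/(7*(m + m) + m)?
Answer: -60552/11 ≈ -5504.7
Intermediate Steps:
J(m) = (6 - 7*m²)/(15*m) (J(m) = (6 - 7*m²)/(7*(2*m) + m) = (6 - 7*m²)/(14*m + m) = (6 - 7*m²)/((15*m)) = (6 - 7*m²)*(1/(15*m)) = (6 - 7*m²)/(15*m))
K(c, N) = N*c
40*K(J(-11), a*E(1)) = 40*((-27*1)*((1/15)*(6 - 7*(-11)²)/(-11))) = 40*(-9*(-1)*(6 - 7*121)/(5*11)) = 40*(-9*(-1)*(6 - 847)/(5*11)) = 40*(-9*(-1)*(-841)/(5*11)) = 40*(-27*841/165) = 40*(-7569/55) = -60552/11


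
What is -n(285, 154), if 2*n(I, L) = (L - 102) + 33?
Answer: -85/2 ≈ -42.500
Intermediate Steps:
n(I, L) = -69/2 + L/2 (n(I, L) = ((L - 102) + 33)/2 = ((-102 + L) + 33)/2 = (-69 + L)/2 = -69/2 + L/2)
-n(285, 154) = -(-69/2 + (½)*154) = -(-69/2 + 77) = -1*85/2 = -85/2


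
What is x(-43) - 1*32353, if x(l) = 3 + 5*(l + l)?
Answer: -32780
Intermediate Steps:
x(l) = 3 + 10*l (x(l) = 3 + 5*(2*l) = 3 + 10*l)
x(-43) - 1*32353 = (3 + 10*(-43)) - 1*32353 = (3 - 430) - 32353 = -427 - 32353 = -32780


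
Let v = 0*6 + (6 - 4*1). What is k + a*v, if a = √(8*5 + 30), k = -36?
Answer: -36 + 2*√70 ≈ -19.267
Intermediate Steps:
v = 2 (v = 0 + (6 - 4) = 0 + 2 = 2)
a = √70 (a = √(40 + 30) = √70 ≈ 8.3666)
k + a*v = -36 + √70*2 = -36 + 2*√70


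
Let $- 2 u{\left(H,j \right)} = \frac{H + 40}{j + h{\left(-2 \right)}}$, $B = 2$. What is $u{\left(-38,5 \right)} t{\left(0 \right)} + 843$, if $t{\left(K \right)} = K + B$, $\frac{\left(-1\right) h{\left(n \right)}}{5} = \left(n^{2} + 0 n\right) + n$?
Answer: $\frac{4217}{5} \approx 843.4$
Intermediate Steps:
$h{\left(n \right)} = - 5 n - 5 n^{2}$ ($h{\left(n \right)} = - 5 \left(\left(n^{2} + 0 n\right) + n\right) = - 5 \left(\left(n^{2} + 0\right) + n\right) = - 5 \left(n^{2} + n\right) = - 5 \left(n + n^{2}\right) = - 5 n - 5 n^{2}$)
$u{\left(H,j \right)} = - \frac{40 + H}{2 \left(-10 + j\right)}$ ($u{\left(H,j \right)} = - \frac{\left(H + 40\right) \frac{1}{j - - 10 \left(1 - 2\right)}}{2} = - \frac{\left(40 + H\right) \frac{1}{j - \left(-10\right) \left(-1\right)}}{2} = - \frac{\left(40 + H\right) \frac{1}{j - 10}}{2} = - \frac{\left(40 + H\right) \frac{1}{-10 + j}}{2} = - \frac{\frac{1}{-10 + j} \left(40 + H\right)}{2} = - \frac{40 + H}{2 \left(-10 + j\right)}$)
$t{\left(K \right)} = 2 + K$ ($t{\left(K \right)} = K + 2 = 2 + K$)
$u{\left(-38,5 \right)} t{\left(0 \right)} + 843 = \frac{-40 - -38}{2 \left(-10 + 5\right)} \left(2 + 0\right) + 843 = \frac{-40 + 38}{2 \left(-5\right)} 2 + 843 = \frac{1}{2} \left(- \frac{1}{5}\right) \left(-2\right) 2 + 843 = \frac{1}{5} \cdot 2 + 843 = \frac{2}{5} + 843 = \frac{4217}{5}$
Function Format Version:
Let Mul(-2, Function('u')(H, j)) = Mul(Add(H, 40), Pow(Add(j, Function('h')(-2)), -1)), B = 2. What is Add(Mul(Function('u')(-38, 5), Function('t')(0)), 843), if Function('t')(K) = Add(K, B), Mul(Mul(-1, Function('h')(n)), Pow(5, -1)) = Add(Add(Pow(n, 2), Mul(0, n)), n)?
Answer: Rational(4217, 5) ≈ 843.40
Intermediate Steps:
Function('h')(n) = Add(Mul(-5, n), Mul(-5, Pow(n, 2))) (Function('h')(n) = Mul(-5, Add(Add(Pow(n, 2), Mul(0, n)), n)) = Mul(-5, Add(Add(Pow(n, 2), 0), n)) = Mul(-5, Add(Pow(n, 2), n)) = Mul(-5, Add(n, Pow(n, 2))) = Add(Mul(-5, n), Mul(-5, Pow(n, 2))))
Function('u')(H, j) = Mul(Rational(-1, 2), Pow(Add(-10, j), -1), Add(40, H)) (Function('u')(H, j) = Mul(Rational(-1, 2), Mul(Add(H, 40), Pow(Add(j, Mul(-5, -2, Add(1, -2))), -1))) = Mul(Rational(-1, 2), Mul(Add(40, H), Pow(Add(j, Mul(-5, -2, -1)), -1))) = Mul(Rational(-1, 2), Mul(Add(40, H), Pow(Add(j, -10), -1))) = Mul(Rational(-1, 2), Mul(Add(40, H), Pow(Add(-10, j), -1))) = Mul(Rational(-1, 2), Mul(Pow(Add(-10, j), -1), Add(40, H))) = Mul(Rational(-1, 2), Pow(Add(-10, j), -1), Add(40, H)))
Function('t')(K) = Add(2, K) (Function('t')(K) = Add(K, 2) = Add(2, K))
Add(Mul(Function('u')(-38, 5), Function('t')(0)), 843) = Add(Mul(Mul(Rational(1, 2), Pow(Add(-10, 5), -1), Add(-40, Mul(-1, -38))), Add(2, 0)), 843) = Add(Mul(Mul(Rational(1, 2), Pow(-5, -1), Add(-40, 38)), 2), 843) = Add(Mul(Mul(Rational(1, 2), Rational(-1, 5), -2), 2), 843) = Add(Mul(Rational(1, 5), 2), 843) = Add(Rational(2, 5), 843) = Rational(4217, 5)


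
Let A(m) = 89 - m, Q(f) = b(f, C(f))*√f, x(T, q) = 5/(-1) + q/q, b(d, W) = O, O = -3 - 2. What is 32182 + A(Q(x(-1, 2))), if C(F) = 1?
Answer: 32271 + 10*I ≈ 32271.0 + 10.0*I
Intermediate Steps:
O = -5
b(d, W) = -5
x(T, q) = -4 (x(T, q) = 5*(-1) + 1 = -5 + 1 = -4)
Q(f) = -5*√f
32182 + A(Q(x(-1, 2))) = 32182 + (89 - (-5)*√(-4)) = 32182 + (89 - (-5)*2*I) = 32182 + (89 - (-10)*I) = 32182 + (89 + 10*I) = 32271 + 10*I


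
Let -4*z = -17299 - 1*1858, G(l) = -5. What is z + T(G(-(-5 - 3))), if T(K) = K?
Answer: 19137/4 ≈ 4784.3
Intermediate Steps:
z = 19157/4 (z = -(-17299 - 1*1858)/4 = -(-17299 - 1858)/4 = -1/4*(-19157) = 19157/4 ≈ 4789.3)
z + T(G(-(-5 - 3))) = 19157/4 - 5 = 19137/4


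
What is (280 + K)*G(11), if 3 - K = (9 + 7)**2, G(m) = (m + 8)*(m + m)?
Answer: 11286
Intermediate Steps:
G(m) = 2*m*(8 + m) (G(m) = (8 + m)*(2*m) = 2*m*(8 + m))
K = -253 (K = 3 - (9 + 7)**2 = 3 - 1*16**2 = 3 - 1*256 = 3 - 256 = -253)
(280 + K)*G(11) = (280 - 253)*(2*11*(8 + 11)) = 27*(2*11*19) = 27*418 = 11286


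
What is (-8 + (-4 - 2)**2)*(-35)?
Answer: -980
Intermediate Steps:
(-8 + (-4 - 2)**2)*(-35) = (-8 + (-6)**2)*(-35) = (-8 + 36)*(-35) = 28*(-35) = -980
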